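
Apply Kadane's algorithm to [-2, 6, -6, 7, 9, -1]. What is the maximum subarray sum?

Using Kadane's algorithm on [-2, 6, -6, 7, 9, -1]:

Scanning through the array:
Position 1 (value 6): max_ending_here = 6, max_so_far = 6
Position 2 (value -6): max_ending_here = 0, max_so_far = 6
Position 3 (value 7): max_ending_here = 7, max_so_far = 7
Position 4 (value 9): max_ending_here = 16, max_so_far = 16
Position 5 (value -1): max_ending_here = 15, max_so_far = 16

Maximum subarray: [6, -6, 7, 9]
Maximum sum: 16

The maximum subarray is [6, -6, 7, 9] with sum 16. This subarray runs from index 1 to index 4.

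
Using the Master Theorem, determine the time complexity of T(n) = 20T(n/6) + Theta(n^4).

Master Theorem for T(n) = 20T(n/6) + O(n^4):

a = 20, b = 6, c = 4
log_b(a) = log_6(20) = 1.6720

Case 3: c = 4 > log_6(20) = 1.6720
T(n) = O(n^4) = O(n^4)

For T(n) = 20T(n/6) + O(n^4): log_6(20) = 1.6720. This is Case 3 of the Master Theorem (c > log_b(a), work dominated by root), giving O(n^4).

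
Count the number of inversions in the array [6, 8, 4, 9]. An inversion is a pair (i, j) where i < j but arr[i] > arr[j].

Finding inversions in [6, 8, 4, 9]:

(0, 2): arr[0]=6 > arr[2]=4
(1, 2): arr[1]=8 > arr[2]=4

Total inversions: 2

The array has 2 inversion(s): (0,2), (1,2). Each pair (i,j) satisfies i < j and arr[i] > arr[j].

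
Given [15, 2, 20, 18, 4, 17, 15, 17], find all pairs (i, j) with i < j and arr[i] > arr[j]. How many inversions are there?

Finding inversions in [15, 2, 20, 18, 4, 17, 15, 17]:

(0, 1): arr[0]=15 > arr[1]=2
(0, 4): arr[0]=15 > arr[4]=4
(2, 3): arr[2]=20 > arr[3]=18
(2, 4): arr[2]=20 > arr[4]=4
(2, 5): arr[2]=20 > arr[5]=17
(2, 6): arr[2]=20 > arr[6]=15
(2, 7): arr[2]=20 > arr[7]=17
(3, 4): arr[3]=18 > arr[4]=4
(3, 5): arr[3]=18 > arr[5]=17
(3, 6): arr[3]=18 > arr[6]=15
(3, 7): arr[3]=18 > arr[7]=17
(5, 6): arr[5]=17 > arr[6]=15

Total inversions: 12

The array has 12 inversion(s): (0,1), (0,4), (2,3), (2,4), (2,5), (2,6), (2,7), (3,4), (3,5), (3,6), (3,7), (5,6). Each pair (i,j) satisfies i < j and arr[i] > arr[j].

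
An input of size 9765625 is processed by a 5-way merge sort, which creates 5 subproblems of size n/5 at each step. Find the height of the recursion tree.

For divide and conquer with division factor 5:

Problem sizes at each level:
Level 0: 9765625
Level 1: 1953125
Level 2: 390625
Level 3: 78125
Level 4: 15625
Level 5: 3125
Level 6: 625
Level 7: 125
Level 8: 25
Level 9: 5
Level 10: 1

The root is level 0 and the size-1 base case is level 10 (the tree spans levels 0 through 10, i.e. 11 levels counting the root), so the depth is the number of divisions: log_5(9765625) = 10

The recursion tree depth is log_5(9765625) = 10. At each level, the problem size is divided by 5, so it takes 10 divisions to reduce to a base case of size 1. The algorithm makes 5 recursive calls at each level.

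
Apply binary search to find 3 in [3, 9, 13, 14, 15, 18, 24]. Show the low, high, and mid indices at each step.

Binary search for 3 in [3, 9, 13, 14, 15, 18, 24]:

lo=0, hi=6, mid=3, arr[mid]=14 -> 14 > 3, search left half
lo=0, hi=2, mid=1, arr[mid]=9 -> 9 > 3, search left half
lo=0, hi=0, mid=0, arr[mid]=3 -> Found target at index 0!

Binary search finds 3 at index 0 after 3 comparisons. The search repeatedly halves the search space by comparing with the middle element.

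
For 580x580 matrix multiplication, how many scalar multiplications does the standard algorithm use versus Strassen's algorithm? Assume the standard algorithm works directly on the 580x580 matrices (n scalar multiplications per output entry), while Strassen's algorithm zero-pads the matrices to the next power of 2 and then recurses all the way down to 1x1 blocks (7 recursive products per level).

Matrix multiplication for 580x580 matrices:

Strassen's algorithm requires power-of-2 dimensions. Pad 580x580 to 1024x1024 (next power of 2).

Standard algorithm: 580^3 = 195112000 multiplications
Strassen's algorithm: 7^(log2(1024)) = 7^10 = 282475249 multiplications
Difference: 195112000 - 282475249 = -87363249 (Strassen uses MORE here due to padding overhead — for small or just-over-power-of-2 n, padding can outweigh the per-level savings)

Standard: 195112000 multiplications (580^3). Strassen: 282475249 multiplications (7^10, after padding to 1024x1024). Strassen reduces 8 recursive multiplications to 7 at each level.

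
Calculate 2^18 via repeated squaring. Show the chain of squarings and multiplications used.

Computing 2^18 by squaring (build up from 2^1; each line after the first costs one multiplication):

2^1 = 2
2^2 = (2^1)^2 = 2^2 = 4
2^4 = (2^2)^2 = 4^2 = 16
2^8 = (2^4)^2 = 16^2 = 256
2^9 = 2 * 2^8 = 2 * 256 = 512
2^18 = (2^9)^2 = 512^2 = 262144

Result: 262144
Multiplications needed: 5 (5 lines after 2^1)

2^18 = 262144. Using exponentiation by squaring, this requires 5 multiplications. The key idea: if the exponent is even, square the half-power; if odd, multiply by the base once.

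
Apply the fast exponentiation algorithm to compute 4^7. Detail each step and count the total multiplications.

Computing 4^7 by squaring (build up from 4^1; each line after the first costs one multiplication):

4^1 = 4
4^2 = (4^1)^2 = 4^2 = 16
4^3 = 4 * 4^2 = 4 * 16 = 64
4^6 = (4^3)^2 = 64^2 = 4096
4^7 = 4 * 4^6 = 4 * 4096 = 16384

Result: 16384
Multiplications needed: 4 (4 lines after 4^1)

4^7 = 16384. Using exponentiation by squaring, this requires 4 multiplications. The key idea: if the exponent is even, square the half-power; if odd, multiply by the base once.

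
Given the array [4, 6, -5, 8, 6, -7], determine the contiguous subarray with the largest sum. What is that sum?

Using Kadane's algorithm on [4, 6, -5, 8, 6, -7]:

Scanning through the array:
Position 1 (value 6): max_ending_here = 10, max_so_far = 10
Position 2 (value -5): max_ending_here = 5, max_so_far = 10
Position 3 (value 8): max_ending_here = 13, max_so_far = 13
Position 4 (value 6): max_ending_here = 19, max_so_far = 19
Position 5 (value -7): max_ending_here = 12, max_so_far = 19

Maximum subarray: [4, 6, -5, 8, 6]
Maximum sum: 19

The maximum subarray is [4, 6, -5, 8, 6] with sum 19. This subarray runs from index 0 to index 4.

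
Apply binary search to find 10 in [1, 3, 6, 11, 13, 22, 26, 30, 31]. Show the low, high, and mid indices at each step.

Binary search for 10 in [1, 3, 6, 11, 13, 22, 26, 30, 31]:

lo=0, hi=8, mid=4, arr[mid]=13 -> 13 > 10, search left half
lo=0, hi=3, mid=1, arr[mid]=3 -> 3 < 10, search right half
lo=2, hi=3, mid=2, arr[mid]=6 -> 6 < 10, search right half
lo=3, hi=3, mid=3, arr[mid]=11 -> 11 > 10, search left half
lo=3 > hi=2, target 10 not found

Binary search determines that 10 is not in the array after 4 comparisons. The search space was exhausted without finding the target.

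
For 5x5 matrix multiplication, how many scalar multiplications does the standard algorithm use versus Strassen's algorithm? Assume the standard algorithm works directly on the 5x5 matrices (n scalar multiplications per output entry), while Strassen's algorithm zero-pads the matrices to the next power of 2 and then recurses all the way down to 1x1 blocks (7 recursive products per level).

Matrix multiplication for 5x5 matrices:

Strassen's algorithm requires power-of-2 dimensions. Pad 5x5 to 8x8 (next power of 2).

Standard algorithm: 5^3 = 125 multiplications
Strassen's algorithm: 7^(log2(8)) = 7^3 = 343 multiplications
Difference: 125 - 343 = -218 (Strassen uses MORE here due to padding overhead — for small or just-over-power-of-2 n, padding can outweigh the per-level savings)

Standard: 125 multiplications (5^3). Strassen: 343 multiplications (7^3, after padding to 8x8). Strassen reduces 8 recursive multiplications to 7 at each level.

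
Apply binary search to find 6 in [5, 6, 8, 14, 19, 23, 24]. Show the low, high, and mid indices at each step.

Binary search for 6 in [5, 6, 8, 14, 19, 23, 24]:

lo=0, hi=6, mid=3, arr[mid]=14 -> 14 > 6, search left half
lo=0, hi=2, mid=1, arr[mid]=6 -> Found target at index 1!

Binary search finds 6 at index 1 after 2 comparisons. The search repeatedly halves the search space by comparing with the middle element.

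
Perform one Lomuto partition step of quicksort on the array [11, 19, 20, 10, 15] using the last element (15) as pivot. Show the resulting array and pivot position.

Lomuto partition with pivot = 15:

Initial array: [11, 19, 20, 10, 15]

arr[0]=11 <= 15: swap with position 0, array becomes [11, 19, 20, 10, 15]
arr[1]=19 > 15: no swap
arr[2]=20 > 15: no swap
arr[3]=10 <= 15: swap with position 1, array becomes [11, 10, 20, 19, 15]

Place pivot at position 2: [11, 10, 15, 19, 20]
Pivot position: 2

After partitioning with pivot 15, the array becomes [11, 10, 15, 19, 20]. The pivot is placed at index 2. All elements to the left of the pivot are <= 15, and all elements to the right are > 15.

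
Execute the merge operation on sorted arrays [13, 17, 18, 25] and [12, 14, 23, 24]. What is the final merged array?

Merging process:

Compare 13 vs 12: take 12 from right. Merged: [12]
Compare 13 vs 14: take 13 from left. Merged: [12, 13]
Compare 17 vs 14: take 14 from right. Merged: [12, 13, 14]
Compare 17 vs 23: take 17 from left. Merged: [12, 13, 14, 17]
Compare 18 vs 23: take 18 from left. Merged: [12, 13, 14, 17, 18]
Compare 25 vs 23: take 23 from right. Merged: [12, 13, 14, 17, 18, 23]
Compare 25 vs 24: take 24 from right. Merged: [12, 13, 14, 17, 18, 23, 24]
Append remaining from left: [25]. Merged: [12, 13, 14, 17, 18, 23, 24, 25]

Final merged array: [12, 13, 14, 17, 18, 23, 24, 25]
Total comparisons: 7

The merged array is [12, 13, 14, 17, 18, 23, 24, 25], requiring 7 comparisons. The merge step runs in O(n) time where n is the total number of elements.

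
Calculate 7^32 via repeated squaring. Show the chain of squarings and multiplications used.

Computing 7^32 by squaring (build up from 7^1; each line after the first costs one multiplication):

7^1 = 7
7^2 = (7^1)^2 = 7^2 = 49
7^4 = (7^2)^2 = 49^2 = 2401
7^8 = (7^4)^2 = 2401^2 = 5764801
7^16 = (7^8)^2 = 5764801^2 = 33232930569601
7^32 = (7^16)^2 = 33232930569601^2 = 1104427674243920646305299201

Result: 1104427674243920646305299201
Multiplications needed: 5 (5 lines after 7^1)

7^32 = 1104427674243920646305299201. Using exponentiation by squaring, this requires 5 multiplications. The key idea: if the exponent is even, square the half-power; if odd, multiply by the base once.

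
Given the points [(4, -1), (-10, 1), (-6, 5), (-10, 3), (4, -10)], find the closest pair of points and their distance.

Computing all pairwise distances among 5 points:

d((4, -1), (-10, 1)) = 14.1421
d((4, -1), (-6, 5)) = 11.6619
d((4, -1), (-10, 3)) = 14.5602
d((4, -1), (4, -10)) = 9.0
d((-10, 1), (-6, 5)) = 5.6569
d((-10, 1), (-10, 3)) = 2.0 <-- minimum
d((-10, 1), (4, -10)) = 17.8045
d((-6, 5), (-10, 3)) = 4.4721
d((-6, 5), (4, -10)) = 18.0278
d((-10, 3), (4, -10)) = 19.105

Closest pair: (-10, 1) and (-10, 3) with distance 2.0

The closest pair is (-10, 1) and (-10, 3) with Euclidean distance 2.0. For 5 points, brute-force pairwise comparison is shown above. For large n, the divide-and-conquer algorithm (sort by x, recurse on halves, check the dividing strip) achieves O(n log n).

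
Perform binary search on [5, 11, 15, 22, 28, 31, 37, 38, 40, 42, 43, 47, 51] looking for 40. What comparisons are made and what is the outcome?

Binary search for 40 in [5, 11, 15, 22, 28, 31, 37, 38, 40, 42, 43, 47, 51]:

lo=0, hi=12, mid=6, arr[mid]=37 -> 37 < 40, search right half
lo=7, hi=12, mid=9, arr[mid]=42 -> 42 > 40, search left half
lo=7, hi=8, mid=7, arr[mid]=38 -> 38 < 40, search right half
lo=8, hi=8, mid=8, arr[mid]=40 -> Found target at index 8!

Binary search finds 40 at index 8 after 4 comparisons. The search repeatedly halves the search space by comparing with the middle element.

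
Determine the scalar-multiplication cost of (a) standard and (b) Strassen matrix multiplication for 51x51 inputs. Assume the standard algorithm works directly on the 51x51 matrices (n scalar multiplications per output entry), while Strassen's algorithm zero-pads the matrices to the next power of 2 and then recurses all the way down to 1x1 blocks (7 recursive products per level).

Matrix multiplication for 51x51 matrices:

Strassen's algorithm requires power-of-2 dimensions. Pad 51x51 to 64x64 (next power of 2).

Standard algorithm: 51^3 = 132651 multiplications
Strassen's algorithm: 7^(log2(64)) = 7^6 = 117649 multiplications
Savings: 132651 - 117649 = 15002 multiplications

Standard: 132651 multiplications (51^3). Strassen: 117649 multiplications (7^6, after padding to 64x64). Strassen reduces 8 recursive multiplications to 7 at each level.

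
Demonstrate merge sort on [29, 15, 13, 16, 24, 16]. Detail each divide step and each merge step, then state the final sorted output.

Merge sort trace:

Split: [29, 15, 13, 16, 24, 16] -> [29, 15, 13] and [16, 24, 16]
  Split: [29, 15, 13] -> [29] and [15, 13]
    Split: [15, 13] -> [15] and [13]
    Merge: [15] + [13] -> [13, 15]
  Merge: [29] + [13, 15] -> [13, 15, 29]
  Split: [16, 24, 16] -> [16] and [24, 16]
    Split: [24, 16] -> [24] and [16]
    Merge: [24] + [16] -> [16, 24]
  Merge: [16] + [16, 24] -> [16, 16, 24]
Merge: [13, 15, 29] + [16, 16, 24] -> [13, 15, 16, 16, 24, 29]

Final sorted array: [13, 15, 16, 16, 24, 29]

The merge sort proceeds by recursively splitting the array and merging sorted halves.
After all merges, the sorted array is [13, 15, 16, 16, 24, 29].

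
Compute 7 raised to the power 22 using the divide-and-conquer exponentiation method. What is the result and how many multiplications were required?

Computing 7^22 by squaring (build up from 7^1; each line after the first costs one multiplication):

7^1 = 7
7^2 = (7^1)^2 = 7^2 = 49
7^4 = (7^2)^2 = 49^2 = 2401
7^5 = 7 * 7^4 = 7 * 2401 = 16807
7^10 = (7^5)^2 = 16807^2 = 282475249
7^11 = 7 * 7^10 = 7 * 282475249 = 1977326743
7^22 = (7^11)^2 = 1977326743^2 = 3909821048582988049

Result: 3909821048582988049
Multiplications needed: 6 (6 lines after 7^1)

7^22 = 3909821048582988049. Using exponentiation by squaring, this requires 6 multiplications. The key idea: if the exponent is even, square the half-power; if odd, multiply by the base once.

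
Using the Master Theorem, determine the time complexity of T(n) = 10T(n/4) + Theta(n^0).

Master Theorem for T(n) = 10T(n/4) + O(n^0):

a = 10, b = 4, c = 0
log_b(a) = log_4(10) = 1.6610

Case 1: c = 0 < log_4(10) = 1.6610
T(n) = O(n^(log_4 10))

For T(n) = 10T(n/4) + O(n^0): log_4(10) = 1.6610. This is Case 1 of the Master Theorem (c < log_b(a), work dominated by leaves), giving O(n^(log_4 10)).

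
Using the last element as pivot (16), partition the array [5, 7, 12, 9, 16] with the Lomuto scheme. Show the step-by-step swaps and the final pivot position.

Lomuto partition with pivot = 16:

Initial array: [5, 7, 12, 9, 16]

arr[0]=5 <= 16: swap with position 0, array becomes [5, 7, 12, 9, 16]
arr[1]=7 <= 16: swap with position 1, array becomes [5, 7, 12, 9, 16]
arr[2]=12 <= 16: swap with position 2, array becomes [5, 7, 12, 9, 16]
arr[3]=9 <= 16: swap with position 3, array becomes [5, 7, 12, 9, 16]

Place pivot at position 4: [5, 7, 12, 9, 16]
Pivot position: 4

After partitioning with pivot 16, the array becomes [5, 7, 12, 9, 16]. The pivot is placed at index 4. All elements to the left of the pivot are <= 16, and all elements to the right are > 16.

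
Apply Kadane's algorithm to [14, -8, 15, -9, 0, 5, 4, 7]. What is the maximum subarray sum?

Using Kadane's algorithm on [14, -8, 15, -9, 0, 5, 4, 7]:

Scanning through the array:
Position 1 (value -8): max_ending_here = 6, max_so_far = 14
Position 2 (value 15): max_ending_here = 21, max_so_far = 21
Position 3 (value -9): max_ending_here = 12, max_so_far = 21
Position 4 (value 0): max_ending_here = 12, max_so_far = 21
Position 5 (value 5): max_ending_here = 17, max_so_far = 21
Position 6 (value 4): max_ending_here = 21, max_so_far = 21
Position 7 (value 7): max_ending_here = 28, max_so_far = 28

Maximum subarray: [14, -8, 15, -9, 0, 5, 4, 7]
Maximum sum: 28

The maximum subarray is [14, -8, 15, -9, 0, 5, 4, 7] with sum 28. This subarray runs from index 0 to index 7.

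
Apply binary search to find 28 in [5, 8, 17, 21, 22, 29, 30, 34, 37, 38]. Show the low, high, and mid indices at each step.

Binary search for 28 in [5, 8, 17, 21, 22, 29, 30, 34, 37, 38]:

lo=0, hi=9, mid=4, arr[mid]=22 -> 22 < 28, search right half
lo=5, hi=9, mid=7, arr[mid]=34 -> 34 > 28, search left half
lo=5, hi=6, mid=5, arr[mid]=29 -> 29 > 28, search left half
lo=5 > hi=4, target 28 not found

Binary search determines that 28 is not in the array after 3 comparisons. The search space was exhausted without finding the target.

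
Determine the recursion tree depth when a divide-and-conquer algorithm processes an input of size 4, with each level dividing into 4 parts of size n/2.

For divide and conquer with division factor 2:

Problem sizes at each level:
Level 0: 4
Level 1: 2
Level 2: 1

The root is level 0 and the size-1 base case is level 2 (the tree spans levels 0 through 2, i.e. 3 levels counting the root), so the depth is the number of divisions: log_2(4) = 2

The recursion tree depth is log_2(4) = 2. At each level, the problem size is divided by 2, so it takes 2 divisions to reduce to a base case of size 1. The algorithm makes 4 recursive calls at each level.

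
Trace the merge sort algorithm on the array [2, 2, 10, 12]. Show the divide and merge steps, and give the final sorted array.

Merge sort trace:

Split: [2, 2, 10, 12] -> [2, 2] and [10, 12]
  Split: [2, 2] -> [2] and [2]
  Merge: [2] + [2] -> [2, 2]
  Split: [10, 12] -> [10] and [12]
  Merge: [10] + [12] -> [10, 12]
Merge: [2, 2] + [10, 12] -> [2, 2, 10, 12]

Final sorted array: [2, 2, 10, 12]

The merge sort proceeds by recursively splitting the array and merging sorted halves.
After all merges, the sorted array is [2, 2, 10, 12].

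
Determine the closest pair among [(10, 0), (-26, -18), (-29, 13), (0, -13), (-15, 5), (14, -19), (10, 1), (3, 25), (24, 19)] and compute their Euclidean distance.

Computing all pairwise distances among 9 points:

d((10, 0), (-26, -18)) = 40.2492
d((10, 0), (-29, 13)) = 41.1096
d((10, 0), (0, -13)) = 16.4012
d((10, 0), (-15, 5)) = 25.4951
d((10, 0), (14, -19)) = 19.4165
d((10, 0), (10, 1)) = 1.0 <-- minimum
d((10, 0), (3, 25)) = 25.9615
d((10, 0), (24, 19)) = 23.6008
d((-26, -18), (-29, 13)) = 31.1448
d((-26, -18), (0, -13)) = 26.4764
d((-26, -18), (-15, 5)) = 25.4951
d((-26, -18), (14, -19)) = 40.0125
d((-26, -18), (10, 1)) = 40.7063
d((-26, -18), (3, 25)) = 51.8652
d((-26, -18), (24, 19)) = 62.2013
d((-29, 13), (0, -13)) = 38.9487
d((-29, 13), (-15, 5)) = 16.1245
d((-29, 13), (14, -19)) = 53.6004
d((-29, 13), (10, 1)) = 40.8044
d((-29, 13), (3, 25)) = 34.176
d((-29, 13), (24, 19)) = 53.3385
d((0, -13), (-15, 5)) = 23.4307
d((0, -13), (14, -19)) = 15.2315
d((0, -13), (10, 1)) = 17.2047
d((0, -13), (3, 25)) = 38.1182
d((0, -13), (24, 19)) = 40.0
d((-15, 5), (14, -19)) = 37.6431
d((-15, 5), (10, 1)) = 25.318
d((-15, 5), (3, 25)) = 26.9072
d((-15, 5), (24, 19)) = 41.4367
d((14, -19), (10, 1)) = 20.3961
d((14, -19), (3, 25)) = 45.3542
d((14, -19), (24, 19)) = 39.2938
d((10, 1), (3, 25)) = 25.0
d((10, 1), (24, 19)) = 22.8035
d((3, 25), (24, 19)) = 21.8403

Closest pair: (10, 0) and (10, 1) with distance 1.0

The closest pair is (10, 0) and (10, 1) with Euclidean distance 1.0. For 9 points, brute-force pairwise comparison is shown above. For large n, the divide-and-conquer algorithm (sort by x, recurse on halves, check the dividing strip) achieves O(n log n).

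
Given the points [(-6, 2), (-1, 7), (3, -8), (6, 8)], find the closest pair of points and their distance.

Computing all pairwise distances among 4 points:

d((-6, 2), (-1, 7)) = 7.0711 <-- minimum
d((-6, 2), (3, -8)) = 13.4536
d((-6, 2), (6, 8)) = 13.4164
d((-1, 7), (3, -8)) = 15.5242
d((-1, 7), (6, 8)) = 7.0711 <-- minimum
d((3, -8), (6, 8)) = 16.2788

Minimum distance: 7.0711 (tie among 2 pairs: (-6, 2) and (-1, 7); (-1, 7) and (6, 8))

The minimum Euclidean distance is 7.0711. There is a tie: 2 pairs achieve this minimum — (-6, 2) and (-1, 7); (-1, 7) and (6, 8). Any of these is a valid closest pair. For 4 points, brute-force pairwise comparison is shown above. For large n, the divide-and-conquer algorithm (sort by x, recurse on halves, check the dividing strip) achieves O(n log n).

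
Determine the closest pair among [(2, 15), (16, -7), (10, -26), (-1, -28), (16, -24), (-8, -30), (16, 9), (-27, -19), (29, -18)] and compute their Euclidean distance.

Computing all pairwise distances among 9 points:

d((2, 15), (16, -7)) = 26.0768
d((2, 15), (10, -26)) = 41.7732
d((2, 15), (-1, -28)) = 43.1045
d((2, 15), (16, -24)) = 41.4367
d((2, 15), (-8, -30)) = 46.0977
d((2, 15), (16, 9)) = 15.2315
d((2, 15), (-27, -19)) = 44.6878
d((2, 15), (29, -18)) = 42.638
d((16, -7), (10, -26)) = 19.9249
d((16, -7), (-1, -28)) = 27.0185
d((16, -7), (16, -24)) = 17.0
d((16, -7), (-8, -30)) = 33.2415
d((16, -7), (16, 9)) = 16.0
d((16, -7), (-27, -19)) = 44.643
d((16, -7), (29, -18)) = 17.0294
d((10, -26), (-1, -28)) = 11.1803
d((10, -26), (16, -24)) = 6.3246 <-- minimum
d((10, -26), (-8, -30)) = 18.4391
d((10, -26), (16, 9)) = 35.5106
d((10, -26), (-27, -19)) = 37.6563
d((10, -26), (29, -18)) = 20.6155
d((-1, -28), (16, -24)) = 17.4642
d((-1, -28), (-8, -30)) = 7.2801
d((-1, -28), (16, 9)) = 40.7185
d((-1, -28), (-27, -19)) = 27.5136
d((-1, -28), (29, -18)) = 31.6228
d((16, -24), (-8, -30)) = 24.7386
d((16, -24), (16, 9)) = 33.0
d((16, -24), (-27, -19)) = 43.2897
d((16, -24), (29, -18)) = 14.3178
d((-8, -30), (16, 9)) = 45.793
d((-8, -30), (-27, -19)) = 21.9545
d((-8, -30), (29, -18)) = 38.8973
d((16, 9), (-27, -19)) = 51.3128
d((16, 9), (29, -18)) = 29.9666
d((-27, -19), (29, -18)) = 56.0089

Closest pair: (10, -26) and (16, -24) with distance 6.3246

The closest pair is (10, -26) and (16, -24) with Euclidean distance 6.3246. For 9 points, brute-force pairwise comparison is shown above. For large n, the divide-and-conquer algorithm (sort by x, recurse on halves, check the dividing strip) achieves O(n log n).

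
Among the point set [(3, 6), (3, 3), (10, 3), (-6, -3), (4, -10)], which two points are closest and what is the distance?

Computing all pairwise distances among 5 points:

d((3, 6), (3, 3)) = 3.0 <-- minimum
d((3, 6), (10, 3)) = 7.6158
d((3, 6), (-6, -3)) = 12.7279
d((3, 6), (4, -10)) = 16.0312
d((3, 3), (10, 3)) = 7.0
d((3, 3), (-6, -3)) = 10.8167
d((3, 3), (4, -10)) = 13.0384
d((10, 3), (-6, -3)) = 17.088
d((10, 3), (4, -10)) = 14.3178
d((-6, -3), (4, -10)) = 12.2066

Closest pair: (3, 6) and (3, 3) with distance 3.0

The closest pair is (3, 6) and (3, 3) with Euclidean distance 3.0. For 5 points, brute-force pairwise comparison is shown above. For large n, the divide-and-conquer algorithm (sort by x, recurse on halves, check the dividing strip) achieves O(n log n).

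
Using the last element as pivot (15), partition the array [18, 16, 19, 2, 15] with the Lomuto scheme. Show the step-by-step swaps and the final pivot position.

Lomuto partition with pivot = 15:

Initial array: [18, 16, 19, 2, 15]

arr[0]=18 > 15: no swap
arr[1]=16 > 15: no swap
arr[2]=19 > 15: no swap
arr[3]=2 <= 15: swap with position 0, array becomes [2, 16, 19, 18, 15]

Place pivot at position 1: [2, 15, 19, 18, 16]
Pivot position: 1

After partitioning with pivot 15, the array becomes [2, 15, 19, 18, 16]. The pivot is placed at index 1. All elements to the left of the pivot are <= 15, and all elements to the right are > 15.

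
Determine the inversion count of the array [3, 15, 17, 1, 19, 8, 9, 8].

Finding inversions in [3, 15, 17, 1, 19, 8, 9, 8]:

(0, 3): arr[0]=3 > arr[3]=1
(1, 3): arr[1]=15 > arr[3]=1
(1, 5): arr[1]=15 > arr[5]=8
(1, 6): arr[1]=15 > arr[6]=9
(1, 7): arr[1]=15 > arr[7]=8
(2, 3): arr[2]=17 > arr[3]=1
(2, 5): arr[2]=17 > arr[5]=8
(2, 6): arr[2]=17 > arr[6]=9
(2, 7): arr[2]=17 > arr[7]=8
(4, 5): arr[4]=19 > arr[5]=8
(4, 6): arr[4]=19 > arr[6]=9
(4, 7): arr[4]=19 > arr[7]=8
(6, 7): arr[6]=9 > arr[7]=8

Total inversions: 13

The array has 13 inversion(s): (0,3), (1,3), (1,5), (1,6), (1,7), (2,3), (2,5), (2,6), (2,7), (4,5), (4,6), (4,7), (6,7). Each pair (i,j) satisfies i < j and arr[i] > arr[j].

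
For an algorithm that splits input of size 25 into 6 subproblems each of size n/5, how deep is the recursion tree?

For divide and conquer with division factor 5:

Problem sizes at each level:
Level 0: 25
Level 1: 5
Level 2: 1

The root is level 0 and the size-1 base case is level 2 (the tree spans levels 0 through 2, i.e. 3 levels counting the root), so the depth is the number of divisions: log_5(25) = 2

The recursion tree depth is log_5(25) = 2. At each level, the problem size is divided by 5, so it takes 2 divisions to reduce to a base case of size 1. The algorithm makes 6 recursive calls at each level.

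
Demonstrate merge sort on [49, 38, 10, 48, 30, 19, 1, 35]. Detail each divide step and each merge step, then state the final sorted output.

Merge sort trace:

Split: [49, 38, 10, 48, 30, 19, 1, 35] -> [49, 38, 10, 48] and [30, 19, 1, 35]
  Split: [49, 38, 10, 48] -> [49, 38] and [10, 48]
    Split: [49, 38] -> [49] and [38]
    Merge: [49] + [38] -> [38, 49]
    Split: [10, 48] -> [10] and [48]
    Merge: [10] + [48] -> [10, 48]
  Merge: [38, 49] + [10, 48] -> [10, 38, 48, 49]
  Split: [30, 19, 1, 35] -> [30, 19] and [1, 35]
    Split: [30, 19] -> [30] and [19]
    Merge: [30] + [19] -> [19, 30]
    Split: [1, 35] -> [1] and [35]
    Merge: [1] + [35] -> [1, 35]
  Merge: [19, 30] + [1, 35] -> [1, 19, 30, 35]
Merge: [10, 38, 48, 49] + [1, 19, 30, 35] -> [1, 10, 19, 30, 35, 38, 48, 49]

Final sorted array: [1, 10, 19, 30, 35, 38, 48, 49]

The merge sort proceeds by recursively splitting the array and merging sorted halves.
After all merges, the sorted array is [1, 10, 19, 30, 35, 38, 48, 49].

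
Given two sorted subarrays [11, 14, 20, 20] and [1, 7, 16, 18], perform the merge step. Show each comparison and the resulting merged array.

Merging process:

Compare 11 vs 1: take 1 from right. Merged: [1]
Compare 11 vs 7: take 7 from right. Merged: [1, 7]
Compare 11 vs 16: take 11 from left. Merged: [1, 7, 11]
Compare 14 vs 16: take 14 from left. Merged: [1, 7, 11, 14]
Compare 20 vs 16: take 16 from right. Merged: [1, 7, 11, 14, 16]
Compare 20 vs 18: take 18 from right. Merged: [1, 7, 11, 14, 16, 18]
Append remaining from left: [20, 20]. Merged: [1, 7, 11, 14, 16, 18, 20, 20]

Final merged array: [1, 7, 11, 14, 16, 18, 20, 20]
Total comparisons: 6

The merged array is [1, 7, 11, 14, 16, 18, 20, 20], requiring 6 comparisons. The merge step runs in O(n) time where n is the total number of elements.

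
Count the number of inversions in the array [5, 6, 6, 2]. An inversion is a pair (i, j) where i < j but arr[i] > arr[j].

Finding inversions in [5, 6, 6, 2]:

(0, 3): arr[0]=5 > arr[3]=2
(1, 3): arr[1]=6 > arr[3]=2
(2, 3): arr[2]=6 > arr[3]=2

Total inversions: 3

The array has 3 inversion(s): (0,3), (1,3), (2,3). Each pair (i,j) satisfies i < j and arr[i] > arr[j].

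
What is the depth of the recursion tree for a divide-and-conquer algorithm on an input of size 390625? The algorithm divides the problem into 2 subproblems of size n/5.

For divide and conquer with division factor 5:

Problem sizes at each level:
Level 0: 390625
Level 1: 78125
Level 2: 15625
Level 3: 3125
Level 4: 625
Level 5: 125
Level 6: 25
Level 7: 5
Level 8: 1

The root is level 0 and the size-1 base case is level 8 (the tree spans levels 0 through 8, i.e. 9 levels counting the root), so the depth is the number of divisions: log_5(390625) = 8

The recursion tree depth is log_5(390625) = 8. At each level, the problem size is divided by 5, so it takes 8 divisions to reduce to a base case of size 1. The algorithm makes 2 recursive calls at each level.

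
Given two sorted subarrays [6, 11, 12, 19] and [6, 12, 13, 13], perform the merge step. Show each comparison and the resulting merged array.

Merging process:

Compare 6 vs 6: take 6 from left. Merged: [6]
Compare 11 vs 6: take 6 from right. Merged: [6, 6]
Compare 11 vs 12: take 11 from left. Merged: [6, 6, 11]
Compare 12 vs 12: take 12 from left. Merged: [6, 6, 11, 12]
Compare 19 vs 12: take 12 from right. Merged: [6, 6, 11, 12, 12]
Compare 19 vs 13: take 13 from right. Merged: [6, 6, 11, 12, 12, 13]
Compare 19 vs 13: take 13 from right. Merged: [6, 6, 11, 12, 12, 13, 13]
Append remaining from left: [19]. Merged: [6, 6, 11, 12, 12, 13, 13, 19]

Final merged array: [6, 6, 11, 12, 12, 13, 13, 19]
Total comparisons: 7

The merged array is [6, 6, 11, 12, 12, 13, 13, 19], requiring 7 comparisons. The merge step runs in O(n) time where n is the total number of elements.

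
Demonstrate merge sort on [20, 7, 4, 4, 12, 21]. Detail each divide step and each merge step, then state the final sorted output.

Merge sort trace:

Split: [20, 7, 4, 4, 12, 21] -> [20, 7, 4] and [4, 12, 21]
  Split: [20, 7, 4] -> [20] and [7, 4]
    Split: [7, 4] -> [7] and [4]
    Merge: [7] + [4] -> [4, 7]
  Merge: [20] + [4, 7] -> [4, 7, 20]
  Split: [4, 12, 21] -> [4] and [12, 21]
    Split: [12, 21] -> [12] and [21]
    Merge: [12] + [21] -> [12, 21]
  Merge: [4] + [12, 21] -> [4, 12, 21]
Merge: [4, 7, 20] + [4, 12, 21] -> [4, 4, 7, 12, 20, 21]

Final sorted array: [4, 4, 7, 12, 20, 21]

The merge sort proceeds by recursively splitting the array and merging sorted halves.
After all merges, the sorted array is [4, 4, 7, 12, 20, 21].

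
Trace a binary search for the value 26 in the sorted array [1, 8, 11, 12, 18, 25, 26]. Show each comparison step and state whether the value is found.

Binary search for 26 in [1, 8, 11, 12, 18, 25, 26]:

lo=0, hi=6, mid=3, arr[mid]=12 -> 12 < 26, search right half
lo=4, hi=6, mid=5, arr[mid]=25 -> 25 < 26, search right half
lo=6, hi=6, mid=6, arr[mid]=26 -> Found target at index 6!

Binary search finds 26 at index 6 after 3 comparisons. The search repeatedly halves the search space by comparing with the middle element.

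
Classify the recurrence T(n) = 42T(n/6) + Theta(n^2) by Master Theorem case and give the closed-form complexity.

Master Theorem for T(n) = 42T(n/6) + O(n^2):

a = 42, b = 6, c = 2
log_b(a) = log_6(42) = 2.0860

Case 1: c = 2 < log_6(42) = 2.0860
T(n) = O(n^(log_6 42))

For T(n) = 42T(n/6) + O(n^2): log_6(42) = 2.0860. This is Case 1 of the Master Theorem (c < log_b(a), work dominated by leaves), giving O(n^(log_6 42)).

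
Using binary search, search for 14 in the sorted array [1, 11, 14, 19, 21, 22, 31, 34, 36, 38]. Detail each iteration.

Binary search for 14 in [1, 11, 14, 19, 21, 22, 31, 34, 36, 38]:

lo=0, hi=9, mid=4, arr[mid]=21 -> 21 > 14, search left half
lo=0, hi=3, mid=1, arr[mid]=11 -> 11 < 14, search right half
lo=2, hi=3, mid=2, arr[mid]=14 -> Found target at index 2!

Binary search finds 14 at index 2 after 3 comparisons. The search repeatedly halves the search space by comparing with the middle element.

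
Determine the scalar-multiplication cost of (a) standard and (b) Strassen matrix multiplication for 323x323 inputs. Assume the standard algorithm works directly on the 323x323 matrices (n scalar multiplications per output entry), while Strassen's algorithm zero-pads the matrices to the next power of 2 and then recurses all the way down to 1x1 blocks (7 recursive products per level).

Matrix multiplication for 323x323 matrices:

Strassen's algorithm requires power-of-2 dimensions. Pad 323x323 to 512x512 (next power of 2).

Standard algorithm: 323^3 = 33698267 multiplications
Strassen's algorithm: 7^(log2(512)) = 7^9 = 40353607 multiplications
Difference: 33698267 - 40353607 = -6655340 (Strassen uses MORE here due to padding overhead — for small or just-over-power-of-2 n, padding can outweigh the per-level savings)

Standard: 33698267 multiplications (323^3). Strassen: 40353607 multiplications (7^9, after padding to 512x512). Strassen reduces 8 recursive multiplications to 7 at each level.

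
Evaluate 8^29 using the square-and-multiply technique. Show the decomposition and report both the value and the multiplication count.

Computing 8^29 by squaring (build up from 8^1; each line after the first costs one multiplication):

8^1 = 8
8^2 = (8^1)^2 = 8^2 = 64
8^3 = 8 * 8^2 = 8 * 64 = 512
8^6 = (8^3)^2 = 512^2 = 262144
8^7 = 8 * 8^6 = 8 * 262144 = 2097152
8^14 = (8^7)^2 = 2097152^2 = 4398046511104
8^28 = (8^14)^2 = 4398046511104^2 = 19342813113834066795298816
8^29 = 8 * 8^28 = 8 * 19342813113834066795298816 = 154742504910672534362390528

Result: 154742504910672534362390528
Multiplications needed: 7 (7 lines after 8^1)

8^29 = 154742504910672534362390528. Using exponentiation by squaring, this requires 7 multiplications. The key idea: if the exponent is even, square the half-power; if odd, multiply by the base once.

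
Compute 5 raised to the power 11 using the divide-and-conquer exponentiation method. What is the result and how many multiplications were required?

Computing 5^11 by squaring (build up from 5^1; each line after the first costs one multiplication):

5^1 = 5
5^2 = (5^1)^2 = 5^2 = 25
5^4 = (5^2)^2 = 25^2 = 625
5^5 = 5 * 5^4 = 5 * 625 = 3125
5^10 = (5^5)^2 = 3125^2 = 9765625
5^11 = 5 * 5^10 = 5 * 9765625 = 48828125

Result: 48828125
Multiplications needed: 5 (5 lines after 5^1)

5^11 = 48828125. Using exponentiation by squaring, this requires 5 multiplications. The key idea: if the exponent is even, square the half-power; if odd, multiply by the base once.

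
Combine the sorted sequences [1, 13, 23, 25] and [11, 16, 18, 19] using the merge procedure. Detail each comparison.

Merging process:

Compare 1 vs 11: take 1 from left. Merged: [1]
Compare 13 vs 11: take 11 from right. Merged: [1, 11]
Compare 13 vs 16: take 13 from left. Merged: [1, 11, 13]
Compare 23 vs 16: take 16 from right. Merged: [1, 11, 13, 16]
Compare 23 vs 18: take 18 from right. Merged: [1, 11, 13, 16, 18]
Compare 23 vs 19: take 19 from right. Merged: [1, 11, 13, 16, 18, 19]
Append remaining from left: [23, 25]. Merged: [1, 11, 13, 16, 18, 19, 23, 25]

Final merged array: [1, 11, 13, 16, 18, 19, 23, 25]
Total comparisons: 6

The merged array is [1, 11, 13, 16, 18, 19, 23, 25], requiring 6 comparisons. The merge step runs in O(n) time where n is the total number of elements.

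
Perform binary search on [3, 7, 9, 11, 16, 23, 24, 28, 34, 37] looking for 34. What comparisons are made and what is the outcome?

Binary search for 34 in [3, 7, 9, 11, 16, 23, 24, 28, 34, 37]:

lo=0, hi=9, mid=4, arr[mid]=16 -> 16 < 34, search right half
lo=5, hi=9, mid=7, arr[mid]=28 -> 28 < 34, search right half
lo=8, hi=9, mid=8, arr[mid]=34 -> Found target at index 8!

Binary search finds 34 at index 8 after 3 comparisons. The search repeatedly halves the search space by comparing with the middle element.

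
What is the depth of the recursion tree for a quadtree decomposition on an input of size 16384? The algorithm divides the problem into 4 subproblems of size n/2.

For divide and conquer with division factor 2:

Problem sizes at each level:
Level 0: 16384
Level 1: 8192
Level 2: 4096
Level 3: 2048
Level 4: 1024
Level 5: 512
Level 6: 256
Level 7: 128
Level 8: 64
Level 9: 32
Level 10: 16
Level 11: 8
Level 12: 4
Level 13: 2
Level 14: 1

The root is level 0 and the size-1 base case is level 14 (the tree spans levels 0 through 14, i.e. 15 levels counting the root), so the depth is the number of divisions: log_2(16384) = 14

The recursion tree depth is log_2(16384) = 14. At each level, the problem size is divided by 2, so it takes 14 divisions to reduce to a base case of size 1. The algorithm makes 4 recursive calls at each level.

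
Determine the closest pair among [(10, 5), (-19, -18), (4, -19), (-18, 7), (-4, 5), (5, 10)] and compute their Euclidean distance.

Computing all pairwise distances among 6 points:

d((10, 5), (-19, -18)) = 37.0135
d((10, 5), (4, -19)) = 24.7386
d((10, 5), (-18, 7)) = 28.0713
d((10, 5), (-4, 5)) = 14.0
d((10, 5), (5, 10)) = 7.0711 <-- minimum
d((-19, -18), (4, -19)) = 23.0217
d((-19, -18), (-18, 7)) = 25.02
d((-19, -18), (-4, 5)) = 27.4591
d((-19, -18), (5, 10)) = 36.8782
d((4, -19), (-18, 7)) = 34.0588
d((4, -19), (-4, 5)) = 25.2982
d((4, -19), (5, 10)) = 29.0172
d((-18, 7), (-4, 5)) = 14.1421
d((-18, 7), (5, 10)) = 23.1948
d((-4, 5), (5, 10)) = 10.2956

Closest pair: (10, 5) and (5, 10) with distance 7.0711

The closest pair is (10, 5) and (5, 10) with Euclidean distance 7.0711. For 6 points, brute-force pairwise comparison is shown above. For large n, the divide-and-conquer algorithm (sort by x, recurse on halves, check the dividing strip) achieves O(n log n).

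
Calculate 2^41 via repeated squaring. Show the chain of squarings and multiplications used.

Computing 2^41 by squaring (build up from 2^1; each line after the first costs one multiplication):

2^1 = 2
2^2 = (2^1)^2 = 2^2 = 4
2^4 = (2^2)^2 = 4^2 = 16
2^5 = 2 * 2^4 = 2 * 16 = 32
2^10 = (2^5)^2 = 32^2 = 1024
2^20 = (2^10)^2 = 1024^2 = 1048576
2^40 = (2^20)^2 = 1048576^2 = 1099511627776
2^41 = 2 * 2^40 = 2 * 1099511627776 = 2199023255552

Result: 2199023255552
Multiplications needed: 7 (7 lines after 2^1)

2^41 = 2199023255552. Using exponentiation by squaring, this requires 7 multiplications. The key idea: if the exponent is even, square the half-power; if odd, multiply by the base once.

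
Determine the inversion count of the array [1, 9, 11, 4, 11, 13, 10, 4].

Finding inversions in [1, 9, 11, 4, 11, 13, 10, 4]:

(1, 3): arr[1]=9 > arr[3]=4
(1, 7): arr[1]=9 > arr[7]=4
(2, 3): arr[2]=11 > arr[3]=4
(2, 6): arr[2]=11 > arr[6]=10
(2, 7): arr[2]=11 > arr[7]=4
(4, 6): arr[4]=11 > arr[6]=10
(4, 7): arr[4]=11 > arr[7]=4
(5, 6): arr[5]=13 > arr[6]=10
(5, 7): arr[5]=13 > arr[7]=4
(6, 7): arr[6]=10 > arr[7]=4

Total inversions: 10

The array has 10 inversion(s): (1,3), (1,7), (2,3), (2,6), (2,7), (4,6), (4,7), (5,6), (5,7), (6,7). Each pair (i,j) satisfies i < j and arr[i] > arr[j].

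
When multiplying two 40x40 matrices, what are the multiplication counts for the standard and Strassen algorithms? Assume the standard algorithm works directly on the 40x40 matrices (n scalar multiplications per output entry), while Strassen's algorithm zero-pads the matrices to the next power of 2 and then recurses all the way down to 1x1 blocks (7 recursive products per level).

Matrix multiplication for 40x40 matrices:

Strassen's algorithm requires power-of-2 dimensions. Pad 40x40 to 64x64 (next power of 2).

Standard algorithm: 40^3 = 64000 multiplications
Strassen's algorithm: 7^(log2(64)) = 7^6 = 117649 multiplications
Difference: 64000 - 117649 = -53649 (Strassen uses MORE here due to padding overhead — for small or just-over-power-of-2 n, padding can outweigh the per-level savings)

Standard: 64000 multiplications (40^3). Strassen: 117649 multiplications (7^6, after padding to 64x64). Strassen reduces 8 recursive multiplications to 7 at each level.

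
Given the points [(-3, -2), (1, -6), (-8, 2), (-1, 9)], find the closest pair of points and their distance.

Computing all pairwise distances among 4 points:

d((-3, -2), (1, -6)) = 5.6569 <-- minimum
d((-3, -2), (-8, 2)) = 6.4031
d((-3, -2), (-1, 9)) = 11.1803
d((1, -6), (-8, 2)) = 12.0416
d((1, -6), (-1, 9)) = 15.1327
d((-8, 2), (-1, 9)) = 9.8995

Closest pair: (-3, -2) and (1, -6) with distance 5.6569

The closest pair is (-3, -2) and (1, -6) with Euclidean distance 5.6569. For 4 points, brute-force pairwise comparison is shown above. For large n, the divide-and-conquer algorithm (sort by x, recurse on halves, check the dividing strip) achieves O(n log n).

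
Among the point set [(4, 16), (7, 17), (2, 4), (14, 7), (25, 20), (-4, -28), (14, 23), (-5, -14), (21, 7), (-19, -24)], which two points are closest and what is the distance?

Computing all pairwise distances among 10 points:

d((4, 16), (7, 17)) = 3.1623 <-- minimum
d((4, 16), (2, 4)) = 12.1655
d((4, 16), (14, 7)) = 13.4536
d((4, 16), (25, 20)) = 21.3776
d((4, 16), (-4, -28)) = 44.7214
d((4, 16), (14, 23)) = 12.2066
d((4, 16), (-5, -14)) = 31.3209
d((4, 16), (21, 7)) = 19.2354
d((4, 16), (-19, -24)) = 46.1411
d((7, 17), (2, 4)) = 13.9284
d((7, 17), (14, 7)) = 12.2066
d((7, 17), (25, 20)) = 18.2483
d((7, 17), (-4, -28)) = 46.3249
d((7, 17), (14, 23)) = 9.2195
d((7, 17), (-5, -14)) = 33.2415
d((7, 17), (21, 7)) = 17.2047
d((7, 17), (-19, -24)) = 48.5489
d((2, 4), (14, 7)) = 12.3693
d((2, 4), (25, 20)) = 28.0179
d((2, 4), (-4, -28)) = 32.5576
d((2, 4), (14, 23)) = 22.4722
d((2, 4), (-5, -14)) = 19.3132
d((2, 4), (21, 7)) = 19.2354
d((2, 4), (-19, -24)) = 35.0
d((14, 7), (25, 20)) = 17.0294
d((14, 7), (-4, -28)) = 39.3573
d((14, 7), (14, 23)) = 16.0
d((14, 7), (-5, -14)) = 28.3196
d((14, 7), (21, 7)) = 7.0
d((14, 7), (-19, -24)) = 45.2769
d((25, 20), (-4, -28)) = 56.0803
d((25, 20), (14, 23)) = 11.4018
d((25, 20), (-5, -14)) = 45.3431
d((25, 20), (21, 7)) = 13.6015
d((25, 20), (-19, -24)) = 62.2254
d((-4, -28), (14, 23)) = 54.0833
d((-4, -28), (-5, -14)) = 14.0357
d((-4, -28), (21, 7)) = 43.0116
d((-4, -28), (-19, -24)) = 15.5242
d((14, 23), (-5, -14)) = 41.5933
d((14, 23), (21, 7)) = 17.4642
d((14, 23), (-19, -24)) = 57.4282
d((-5, -14), (21, 7)) = 33.4215
d((-5, -14), (-19, -24)) = 17.2047
d((21, 7), (-19, -24)) = 50.6063

Closest pair: (4, 16) and (7, 17) with distance 3.1623

The closest pair is (4, 16) and (7, 17) with Euclidean distance 3.1623. For 10 points, brute-force pairwise comparison is shown above. For large n, the divide-and-conquer algorithm (sort by x, recurse on halves, check the dividing strip) achieves O(n log n).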